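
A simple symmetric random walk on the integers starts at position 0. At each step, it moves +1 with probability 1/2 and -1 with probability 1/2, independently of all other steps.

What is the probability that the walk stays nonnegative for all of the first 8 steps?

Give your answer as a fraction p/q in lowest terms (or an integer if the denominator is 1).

Let f(t,s) = #length-t paths at position s with S_1..S_t all ≥ 0.
f(t,s) = f(t-1,s-1) + f(t-1,s+1) for s ≥ 0; f(t,s) = 0 for s < 0.
t=0: f(0,0)=1
t=1: f(1,1)=1
t=2: f(2,0)=1 f(2,2)=1
t=3: f(3,1)=2 f(3,3)=1
t=4: f(4,0)=2 f(4,2)=3 f(4,4)=1
t=5: f(5,1)=5 f(5,3)=4 f(5,5)=1
t=6: f(6,0)=5 f(6,2)=9 f(6,4)=5 f(6,6)=1
t=7: f(7,1)=14 f(7,3)=14 f(7,5)=6 f(7,7)=1
t=8: f(8,0)=14 f(8,2)=28 f(8,4)=20 f(8,6)=7 f(8,8)=1
Σ_s f(8,s) = 70
P = 70/256 = 35/128

Answer: 35/128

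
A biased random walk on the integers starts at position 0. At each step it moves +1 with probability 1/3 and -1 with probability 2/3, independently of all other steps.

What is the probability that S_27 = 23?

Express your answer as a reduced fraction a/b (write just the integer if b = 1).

To reach position 23 after 27 steps: need 25 steps of +1 and 2 steps of -1.
Number of such sequences: C(27,25) = 351
Each has probability (1/3)^25 · (2/3)^2 = 4/7625597484987
P = 351 · 4/7625597484987 = 52/282429536481

Answer: 52/282429536481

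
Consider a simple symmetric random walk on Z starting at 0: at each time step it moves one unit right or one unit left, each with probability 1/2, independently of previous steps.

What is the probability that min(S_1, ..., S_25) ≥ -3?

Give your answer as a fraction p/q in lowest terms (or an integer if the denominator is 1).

Let f(t,s) = #length-t paths at position s with S_1..S_t all ≥ -3.
f(t,s) = f(t-1,s-1) + f(t-1,s+1) for s ≥ -3; f(t,s) = 0 for s < -3.
t=0: f(0,0)=1
t=1: f(1,-1)=1 f(1,1)=1
t=2: f(2,-2)=1 f(2,0)=2 f(2,2)=1
t=3: f(3,-3)=1 f(3,-1)=3 f(3,1)=3 f(3,3)=1
t=4: f(4,-2)=4 f(4,0)=6 f(4,2)=4 f(4,4)=1
t=5: f(5,-3)=4 f(5,-1)=10 f(5,1)=10 f(5,3)=5 f(5,5)=1
t=6: f(6,-2)=14 f(6,0)=20 f(6,2)=15 f(6,4)=6 f(6,6)=1
t=7: f(7,-3)=14 f(7,-1)=34 f(7,1)=35 f(7,3)=21 f(7,5)=7 f(7,7)=1
t=8: f(8,-2)=48 f(8,0)=69 f(8,2)=56 f(8,4)=28 f(8,6)=8 f(8,8)=1
t=9: f(9,-3)=48 f(9,-1)=117 f(9,1)=125 f(9,3)=84 f(9,5)=36 f(9,7)=9 f(9,9)=1
t=10: f(10,-2)=165 f(10,0)=242 f(10,2)=209 f(10,4)=120 f(10,6)=45 f(10,8)=10 f(10,10)=1
t=11: f(11,-3)=165 f(11,-1)=407 f(11,1)=451 f(11,3)=329 f(11,5)=165 f(11,7)=55 f(11,9)=11 f(11,11)=1
t=12: f(12,-2)=572 f(12,0)=858 f(12,2)=780 f(12,4)=494 f(12,6)=220 f(12,8)=66 f(12,10)=12 f(12,12)=1
t=13: f(13,-3)=572 f(13,-1)=1430 f(13,1)=1638 f(13,3)=1274 f(13,5)=714 f(13,7)=286 f(13,9)=78 f(13,11)=13 f(13,13)=1
t=14: f(14,-2)=2002 f(14,0)=3068 f(14,2)=2912 f(14,4)=1988 f(14,6)=1000 f(14,8)=364 f(14,10)=91 f(14,12)=14 f(14,14)=1
t=15: f(15,-3)=2002 f(15,-1)=5070 f(15,1)=5980 f(15,3)=4900 f(15,5)=2988 f(15,7)=1364 f(15,9)=455 f(15,11)=105 f(15,13)=15 f(15,15)=1
t=16: f(16,-2)=7072 f(16,0)=11050 f(16,2)=10880 f(16,4)=7888 f(16,6)=4352 f(16,8)=1819 f(16,10)=560 f(16,12)=120 f(16,14)=16 f(16,16)=1
t=17: f(17,-3)=7072 f(17,-1)=18122 f(17,1)=21930 f(17,3)=18768 f(17,5)=12240 f(17,7)=6171 f(17,9)=2379 f(17,11)=680 f(17,13)=136 f(17,15)=17 f(17,17)=1
t=18: f(18,-2)=25194 f(18,0)=40052 f(18,2)=40698 f(18,4)=31008 f(18,6)=18411 f(18,8)=8550 f(18,10)=3059 f(18,12)=816 f(18,14)=153 f(18,16)=18 f(18,18)=1
t=19: f(19,-3)=25194 f(19,-1)=65246 f(19,1)=80750 f(19,3)=71706 f(19,5)=49419 f(19,7)=26961 f(19,9)=11609 f(19,11)=3875 f(19,13)=969 f(19,15)=171 f(19,17)=19 f(19,19)=1
t=20: f(20,-2)=90440 f(20,0)=145996 f(20,2)=152456 f(20,4)=121125 f(20,6)=76380 f(20,8)=38570 f(20,10)=15484 f(20,12)=4844 f(20,14)=1140 f(20,16)=190 f(20,18)=20 f(20,20)=1
t=21: f(21,-3)=90440 f(21,-1)=236436 f(21,1)=298452 f(21,3)=273581 f(21,5)=197505 f(21,7)=114950 f(21,9)=54054 f(21,11)=20328 f(21,13)=5984 f(21,15)=1330 f(21,17)=210 f(21,19)=21 f(21,21)=1
t=22: f(22,-2)=326876 f(22,0)=534888 f(22,2)=572033 f(22,4)=471086 f(22,6)=312455 f(22,8)=169004 f(22,10)=74382 f(22,12)=26312 f(22,14)=7314 f(22,16)=1540 f(22,18)=231 f(22,20)=22 f(22,22)=1
t=23: f(23,-3)=326876 f(23,-1)=861764 f(23,1)=1106921 f(23,3)=1043119 f(23,5)=783541 f(23,7)=481459 f(23,9)=243386 f(23,11)=100694 f(23,13)=33626 f(23,15)=8854 f(23,17)=1771 f(23,19)=253 f(23,21)=23 f(23,23)=1
t=24: f(24,-2)=1188640 f(24,0)=1968685 f(24,2)=2150040 f(24,4)=1826660 f(24,6)=1265000 f(24,8)=724845 f(24,10)=344080 f(24,12)=134320 f(24,14)=42480 f(24,16)=10625 f(24,18)=2024 f(24,20)=276 f(24,22)=24 f(24,24)=1
t=25: f(25,-3)=1188640 f(25,-1)=3157325 f(25,1)=4118725 f(25,3)=3976700 f(25,5)=3091660 f(25,7)=1989845 f(25,9)=1068925 f(25,11)=478400 f(25,13)=176800 f(25,15)=53105 f(25,17)=12649 f(25,19)=2300 f(25,21)=300 f(25,23)=25 f(25,25)=1
Σ_s f(25,s) = 19315400
P = 19315400/33554432 = 2414425/4194304

Answer: 2414425/4194304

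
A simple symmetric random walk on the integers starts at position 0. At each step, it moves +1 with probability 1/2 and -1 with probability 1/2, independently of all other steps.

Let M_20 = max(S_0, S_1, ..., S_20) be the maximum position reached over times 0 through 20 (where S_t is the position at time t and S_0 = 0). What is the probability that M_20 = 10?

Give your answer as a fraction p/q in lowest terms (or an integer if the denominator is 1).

Answer: 969/65536

Derivation:
Let M_20 = max(S_0,...,S_20). Use the reflection principle: for j ≥ 1, #{paths with M_20 ≥ j} = #{S_20 ≥ j} + #{S_20 ≥ j+1}.
By reflection, #{M_20 ≥ 10} = #{S_20 ≥ 10} + #{S_20 ≥ 11} = 21700 + 6196 = 27896.
#{M_20 ≥ 11} = #{S_20 ≥ 11} + #{S_20 ≥ 12} = 6196 + 6196 = 12392.
#{M_20 = 10} = 27896 - 12392 = 15504.
P(M_20 = 10) = 15504/1048576 = 969/65536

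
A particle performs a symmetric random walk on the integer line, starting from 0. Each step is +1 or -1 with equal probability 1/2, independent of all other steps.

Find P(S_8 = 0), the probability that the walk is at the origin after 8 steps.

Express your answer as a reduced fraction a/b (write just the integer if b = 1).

Answer: 35/128

Derivation:
To return to 0 after 8 steps: need exactly 4 steps of +1 and 4 of -1.
Favorable paths: C(8,4) = 70
Total paths: 2^8 = 256
P = 70/256 = 35/128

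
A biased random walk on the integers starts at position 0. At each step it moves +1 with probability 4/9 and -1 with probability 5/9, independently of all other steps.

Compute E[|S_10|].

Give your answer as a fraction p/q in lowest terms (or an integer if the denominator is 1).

Answer: 9106107610/3486784401

Derivation:
S_10 takes values m ≡ 0 (mod 2) with |m| ≤ 10; P(S_10=m) = C(10,(10+m)/2) · (4/9)^((10+m)/2) · (5/9)^((10-m)/2).
Distribution: P(S=-10)=9765625/3486784401, P(S=-8)=78125000/3486784401, P(S=-6)=31250000/387420489, P(S=-4)=200000000/1162261467, P(S=-2)=280000000/1162261467, P(S=0)=89600000/387420489, P(S=2)=179200000/1162261467, P(S=4)=81920000/1162261467, P(S=6)=8192000/387420489, P(S=8)=13107200/3486784401, P(S=10)=1048576/3486784401
E[|S_10|] = Σ_m |m|·P(S_10=m) = 9106107610/3486784401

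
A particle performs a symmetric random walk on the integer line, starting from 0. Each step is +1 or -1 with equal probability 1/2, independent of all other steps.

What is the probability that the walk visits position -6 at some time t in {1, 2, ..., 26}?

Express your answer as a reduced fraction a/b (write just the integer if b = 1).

Count via complement. Let g(t,s) = #length-t paths at position s with S_1..S_t all ≠ -6.
g(t,s) = g(t-1,s-1) + g(t-1,s+1) for s ≠ -6; g(t,-6) = 0.
t=0: g(0,0)=1
t=1: g(1,-1)=1 g(1,1)=1
t=2: g(2,-2)=1 g(2,0)=2 g(2,2)=1
t=3: g(3,-3)=1 g(3,-1)=3 g(3,1)=3 g(3,3)=1
t=4: g(4,-4)=1 g(4,-2)=4 g(4,0)=6 g(4,2)=4 g(4,4)=1
t=5: g(5,-5)=1 g(5,-3)=5 g(5,-1)=10 g(5,1)=10 g(5,3)=5 g(5,5)=1
t=6: g(6,-4)=6 g(6,-2)=15 g(6,0)=20 g(6,2)=15 g(6,4)=6 g(6,6)=1
t=7: g(7,-5)=6 g(7,-3)=21 g(7,-1)=35 g(7,1)=35 g(7,3)=21 g(7,5)=7 g(7,7)=1
t=8: g(8,-4)=27 g(8,-2)=56 g(8,0)=70 g(8,2)=56 g(8,4)=28 g(8,6)=8 g(8,8)=1
t=9: g(9,-5)=27 g(9,-3)=83 g(9,-1)=126 g(9,1)=126 g(9,3)=84 g(9,5)=36 g(9,7)=9 g(9,9)=1
t=10: g(10,-4)=110 g(10,-2)=209 g(10,0)=252 g(10,2)=210 g(10,4)=120 g(10,6)=45 g(10,8)=10 g(10,10)=1
t=11: g(11,-5)=110 g(11,-3)=319 g(11,-1)=461 g(11,1)=462 g(11,3)=330 g(11,5)=165 g(11,7)=55 g(11,9)=11 g(11,11)=1
t=12: g(12,-4)=429 g(12,-2)=780 g(12,0)=923 g(12,2)=792 g(12,4)=495 g(12,6)=220 g(12,8)=66 g(12,10)=12 g(12,12)=1
t=13: g(13,-5)=429 g(13,-3)=1209 g(13,-1)=1703 g(13,1)=1715 g(13,3)=1287 g(13,5)=715 g(13,7)=286 g(13,9)=78 g(13,11)=13 g(13,13)=1
t=14: g(14,-4)=1638 g(14,-2)=2912 g(14,0)=3418 g(14,2)=3002 g(14,4)=2002 g(14,6)=1001 g(14,8)=364 g(14,10)=91 g(14,12)=14 g(14,14)=1
t=15: g(15,-5)=1638 g(15,-3)=4550 g(15,-1)=6330 g(15,1)=6420 g(15,3)=5004 g(15,5)=3003 g(15,7)=1365 g(15,9)=455 g(15,11)=105 g(15,13)=15 g(15,15)=1
t=16: g(16,-4)=6188 g(16,-2)=10880 g(16,0)=12750 g(16,2)=11424 g(16,4)=8007 g(16,6)=4368 g(16,8)=1820 g(16,10)=560 g(16,12)=120 g(16,14)=16 g(16,16)=1
t=17: g(17,-5)=6188 g(17,-3)=17068 g(17,-1)=23630 g(17,1)=24174 g(17,3)=19431 g(17,5)=12375 g(17,7)=6188 g(17,9)=2380 g(17,11)=680 g(17,13)=136 g(17,15)=17 g(17,17)=1
t=18: g(18,-4)=23256 g(18,-2)=40698 g(18,0)=47804 g(18,2)=43605 g(18,4)=31806 g(18,6)=18563 g(18,8)=8568 g(18,10)=3060 g(18,12)=816 g(18,14)=153 g(18,16)=18 g(18,18)=1
t=19: g(19,-5)=23256 g(19,-3)=63954 g(19,-1)=88502 g(19,1)=91409 g(19,3)=75411 g(19,5)=50369 g(19,7)=27131 g(19,9)=11628 g(19,11)=3876 g(19,13)=969 g(19,15)=171 g(19,17)=19 g(19,19)=1
t=20: g(20,-4)=87210 g(20,-2)=152456 g(20,0)=179911 g(20,2)=166820 g(20,4)=125780 g(20,6)=77500 g(20,8)=38759 g(20,10)=15504 g(20,12)=4845 g(20,14)=1140 g(20,16)=190 g(20,18)=20 g(20,20)=1
t=21: g(21,-5)=87210 g(21,-3)=239666 g(21,-1)=332367 g(21,1)=346731 g(21,3)=292600 g(21,5)=203280 g(21,7)=116259 g(21,9)=54263 g(21,11)=20349 g(21,13)=5985 g(21,15)=1330 g(21,17)=210 g(21,19)=21 g(21,21)=1
t=22: g(22,-4)=326876 g(22,-2)=572033 g(22,0)=679098 g(22,2)=639331 g(22,4)=495880 g(22,6)=319539 g(22,8)=170522 g(22,10)=74612 g(22,12)=26334 g(22,14)=7315 g(22,16)=1540 g(22,18)=231 g(22,20)=22 g(22,22)=1
t=23: g(23,-5)=326876 g(23,-3)=898909 g(23,-1)=1251131 g(23,1)=1318429 g(23,3)=1135211 g(23,5)=815419 g(23,7)=490061 g(23,9)=245134 g(23,11)=100946 g(23,13)=33649 g(23,15)=8855 g(23,17)=1771 g(23,19)=253 g(23,21)=23 g(23,23)=1
t=24: g(24,-4)=1225785 g(24,-2)=2150040 g(24,0)=2569560 g(24,2)=2453640 g(24,4)=1950630 g(24,6)=1305480 g(24,8)=735195 g(24,10)=346080 g(24,12)=134595 g(24,14)=42504 g(24,16)=10626 g(24,18)=2024 g(24,20)=276 g(24,22)=24 g(24,24)=1
t=25: g(25,-5)=1225785 g(25,-3)=3375825 g(25,-1)=4719600 g(25,1)=5023200 g(25,3)=4404270 g(25,5)=3256110 g(25,7)=2040675 g(25,9)=1081275 g(25,11)=480675 g(25,13)=177099 g(25,15)=53130 g(25,17)=12650 g(25,19)=2300 g(25,21)=300 g(25,23)=25 g(25,25)=1
t=26: g(26,-4)=4601610 g(26,-2)=8095425 g(26,0)=9742800 g(26,2)=9427470 g(26,4)=7660380 g(26,6)=5296785 g(26,8)=3121950 g(26,10)=1561950 g(26,12)=657774 g(26,14)=230229 g(26,16)=65780 g(26,18)=14950 g(26,20)=2600 g(26,22)=325 g(26,24)=26 g(26,26)=1
Paths never hitting -6: Σ_s g(26,s) = 50480055
Paths hitting -6: 2^26 - 50480055 = 16628809
P = 16628809/67108864 = 16628809/67108864

Answer: 16628809/67108864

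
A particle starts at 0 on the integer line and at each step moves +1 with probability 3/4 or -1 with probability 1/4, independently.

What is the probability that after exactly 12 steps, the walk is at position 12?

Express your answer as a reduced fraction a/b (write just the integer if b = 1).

Answer: 531441/16777216

Derivation:
To reach position 12 after 12 steps: need 12 steps of +1 and 0 steps of -1.
Number of such sequences: C(12,12) = 1
Each has probability (3/4)^12 · (1/4)^0 = 531441/16777216
P = 1 · 531441/16777216 = 531441/16777216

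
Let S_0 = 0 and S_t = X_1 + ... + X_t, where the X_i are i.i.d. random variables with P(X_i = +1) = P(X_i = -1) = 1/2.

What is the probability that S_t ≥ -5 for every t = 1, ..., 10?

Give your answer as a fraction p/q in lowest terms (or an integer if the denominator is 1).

Let f(t,s) = #length-t paths at position s with S_1..S_t all ≥ -5.
f(t,s) = f(t-1,s-1) + f(t-1,s+1) for s ≥ -5; f(t,s) = 0 for s < -5.
t=0: f(0,0)=1
t=1: f(1,-1)=1 f(1,1)=1
t=2: f(2,-2)=1 f(2,0)=2 f(2,2)=1
t=3: f(3,-3)=1 f(3,-1)=3 f(3,1)=3 f(3,3)=1
t=4: f(4,-4)=1 f(4,-2)=4 f(4,0)=6 f(4,2)=4 f(4,4)=1
t=5: f(5,-5)=1 f(5,-3)=5 f(5,-1)=10 f(5,1)=10 f(5,3)=5 f(5,5)=1
t=6: f(6,-4)=6 f(6,-2)=15 f(6,0)=20 f(6,2)=15 f(6,4)=6 f(6,6)=1
t=7: f(7,-5)=6 f(7,-3)=21 f(7,-1)=35 f(7,1)=35 f(7,3)=21 f(7,5)=7 f(7,7)=1
t=8: f(8,-4)=27 f(8,-2)=56 f(8,0)=70 f(8,2)=56 f(8,4)=28 f(8,6)=8 f(8,8)=1
t=9: f(9,-5)=27 f(9,-3)=83 f(9,-1)=126 f(9,1)=126 f(9,3)=84 f(9,5)=36 f(9,7)=9 f(9,9)=1
t=10: f(10,-4)=110 f(10,-2)=209 f(10,0)=252 f(10,2)=210 f(10,4)=120 f(10,6)=45 f(10,8)=10 f(10,10)=1
Σ_s f(10,s) = 957
P = 957/1024 = 957/1024

Answer: 957/1024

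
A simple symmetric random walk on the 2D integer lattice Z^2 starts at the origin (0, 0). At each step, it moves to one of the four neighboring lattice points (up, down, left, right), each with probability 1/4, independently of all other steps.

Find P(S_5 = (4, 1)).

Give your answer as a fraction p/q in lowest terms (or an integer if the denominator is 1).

Answer: 5/1024

Derivation:
Let h be the number of horizontal steps (so 5-h are vertical). To end at (4,1) need (h+4)/2 right-steps and ((5-h)+1)/2 up-steps.
Sum over h with 4 ≤ h ≤ 4, h ≡ 0 (mod 2), 5-h ≡ 1 (mod 2):
h=4: C(5,4)·C(4,4)·C(1,1) = 5·1·1 = 5
Total favorable: 5
Total paths: 4^5 = 1024
P = 5/1024 = 5/1024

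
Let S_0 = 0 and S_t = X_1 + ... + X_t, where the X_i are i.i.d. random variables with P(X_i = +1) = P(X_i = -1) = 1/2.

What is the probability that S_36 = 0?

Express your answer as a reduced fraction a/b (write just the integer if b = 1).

To return to 0 after 36 steps: need exactly 18 steps of +1 and 18 of -1.
Favorable paths: C(36,18) = 9075135300
Total paths: 2^36 = 68719476736
P = 9075135300/68719476736 = 2268783825/17179869184

Answer: 2268783825/17179869184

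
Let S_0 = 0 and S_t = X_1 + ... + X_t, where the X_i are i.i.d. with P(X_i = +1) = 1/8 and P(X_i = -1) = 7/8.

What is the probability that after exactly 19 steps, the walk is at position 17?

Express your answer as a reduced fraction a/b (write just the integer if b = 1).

Answer: 133/144115188075855872

Derivation:
To reach position 17 after 19 steps: need 18 steps of +1 and 1 step of -1.
Number of such sequences: C(19,18) = 19
Each has probability (1/8)^18 · (7/8)^1 = 7/144115188075855872
P = 19 · 7/144115188075855872 = 133/144115188075855872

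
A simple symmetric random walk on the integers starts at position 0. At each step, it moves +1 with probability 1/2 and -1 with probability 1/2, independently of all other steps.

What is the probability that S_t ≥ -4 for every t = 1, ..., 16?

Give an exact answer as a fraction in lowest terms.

Answer: 25883/32768

Derivation:
Let f(t,s) = #length-t paths at position s with S_1..S_t all ≥ -4.
f(t,s) = f(t-1,s-1) + f(t-1,s+1) for s ≥ -4; f(t,s) = 0 for s < -4.
t=0: f(0,0)=1
t=1: f(1,-1)=1 f(1,1)=1
t=2: f(2,-2)=1 f(2,0)=2 f(2,2)=1
t=3: f(3,-3)=1 f(3,-1)=3 f(3,1)=3 f(3,3)=1
t=4: f(4,-4)=1 f(4,-2)=4 f(4,0)=6 f(4,2)=4 f(4,4)=1
t=5: f(5,-3)=5 f(5,-1)=10 f(5,1)=10 f(5,3)=5 f(5,5)=1
t=6: f(6,-4)=5 f(6,-2)=15 f(6,0)=20 f(6,2)=15 f(6,4)=6 f(6,6)=1
t=7: f(7,-3)=20 f(7,-1)=35 f(7,1)=35 f(7,3)=21 f(7,5)=7 f(7,7)=1
t=8: f(8,-4)=20 f(8,-2)=55 f(8,0)=70 f(8,2)=56 f(8,4)=28 f(8,6)=8 f(8,8)=1
t=9: f(9,-3)=75 f(9,-1)=125 f(9,1)=126 f(9,3)=84 f(9,5)=36 f(9,7)=9 f(9,9)=1
t=10: f(10,-4)=75 f(10,-2)=200 f(10,0)=251 f(10,2)=210 f(10,4)=120 f(10,6)=45 f(10,8)=10 f(10,10)=1
t=11: f(11,-3)=275 f(11,-1)=451 f(11,1)=461 f(11,3)=330 f(11,5)=165 f(11,7)=55 f(11,9)=11 f(11,11)=1
t=12: f(12,-4)=275 f(12,-2)=726 f(12,0)=912 f(12,2)=791 f(12,4)=495 f(12,6)=220 f(12,8)=66 f(12,10)=12 f(12,12)=1
t=13: f(13,-3)=1001 f(13,-1)=1638 f(13,1)=1703 f(13,3)=1286 f(13,5)=715 f(13,7)=286 f(13,9)=78 f(13,11)=13 f(13,13)=1
t=14: f(14,-4)=1001 f(14,-2)=2639 f(14,0)=3341 f(14,2)=2989 f(14,4)=2001 f(14,6)=1001 f(14,8)=364 f(14,10)=91 f(14,12)=14 f(14,14)=1
t=15: f(15,-3)=3640 f(15,-1)=5980 f(15,1)=6330 f(15,3)=4990 f(15,5)=3002 f(15,7)=1365 f(15,9)=455 f(15,11)=105 f(15,13)=15 f(15,15)=1
t=16: f(16,-4)=3640 f(16,-2)=9620 f(16,0)=12310 f(16,2)=11320 f(16,4)=7992 f(16,6)=4367 f(16,8)=1820 f(16,10)=560 f(16,12)=120 f(16,14)=16 f(16,16)=1
Σ_s f(16,s) = 51766
P = 51766/65536 = 25883/32768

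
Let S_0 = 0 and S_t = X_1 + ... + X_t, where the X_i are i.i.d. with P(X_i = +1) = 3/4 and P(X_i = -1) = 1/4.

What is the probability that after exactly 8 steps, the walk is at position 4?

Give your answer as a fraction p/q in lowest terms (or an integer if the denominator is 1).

To reach position 4 after 8 steps: need 6 steps of +1 and 2 steps of -1.
Number of such sequences: C(8,6) = 28
Each has probability (3/4)^6 · (1/4)^2 = 729/65536
P = 28 · 729/65536 = 5103/16384

Answer: 5103/16384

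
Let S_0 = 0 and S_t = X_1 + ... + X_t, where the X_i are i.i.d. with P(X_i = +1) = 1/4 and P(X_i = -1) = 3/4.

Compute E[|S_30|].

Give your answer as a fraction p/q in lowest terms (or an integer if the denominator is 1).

Answer: 540590067694463235/36028797018963968

Derivation:
S_30 takes values m ≡ 0 (mod 2) with |m| ≤ 30; P(S_30=m) = C(30,(30+m)/2) · (1/4)^((30+m)/2) · (3/4)^((30-m)/2).
Distribution: P(S=-30)=205891132094649/1152921504606846976, P(S=-28)=1029455660473245/576460752303423488, P(S=-26)=9951404717908035/1152921504606846976, P(S=-24)=7739981447261805/288230376151711744, P(S=-22)=69659833025356245/1152921504606846976, P(S=-20)=60371855288642079/576460752303423488, P(S=-18)=167699598024005775/1152921504606846976, P(S=-16)=23957085432000825/144115188075855872, P(S=-14)=183670988312006325/1152921504606846976, P(S=-12)=74828921164150725/576460752303423488, P(S=-10)=104760489629811015/1152921504606846976, P(S=-8)=15872801459062275/288230376151711744, P(S=-6)=33509247524687025/1152921504606846976, P(S=-4)=7732903274927775/576460752303423488, P(S=-2)=6259969317798675/1152921504606846976, P(S=0)=139110429284415/72057594037927936, P(S=2)=695552146422075/1152921504606846976, P(S=4)=95467941665775/576460752303423488, P(S=6)=45966045987225/1152921504606846976, P(S=8)=2419265578275/288230376151711744, P(S=10)=1774128090735/1152921504606846976, P(S=12)=140803816725/576460752303423488, P(S=14)=38401040925/1152921504606846976, P(S=16)=556536825/144115188075855872, P(S=18)=432861975/1152921504606846976, P(S=20)=17314479/576460752303423488, P(S=22)=2219805/1152921504606846976, P(S=24)=27405/288230376151711744, P(S=26)=3915/1152921504606846976, P(S=28)=45/576460752303423488, P(S=30)=1/1152921504606846976
E[|S_30|] = Σ_m |m|·P(S_30=m) = 540590067694463235/36028797018963968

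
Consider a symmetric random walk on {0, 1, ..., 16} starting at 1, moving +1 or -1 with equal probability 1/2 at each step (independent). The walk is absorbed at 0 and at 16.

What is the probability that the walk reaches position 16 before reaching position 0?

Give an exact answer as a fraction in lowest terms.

Answer: 1/16

Derivation:
Symmetric walk (p = 1/2): the harmonic-function argument gives P(hit 16 before 0 | start at 1) = a/N.
P = 1/16 = 1/16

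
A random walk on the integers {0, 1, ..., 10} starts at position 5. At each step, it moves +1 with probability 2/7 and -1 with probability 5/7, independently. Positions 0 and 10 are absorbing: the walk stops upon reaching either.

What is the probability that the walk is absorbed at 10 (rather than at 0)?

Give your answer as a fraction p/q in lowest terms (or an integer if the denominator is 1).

Biased walk: p = 2/7, q = 5/7, r = q/p = 5/2
Gambler's ruin: P(hit 10 before 0 | start at 5) = (1 - r^a)/(1 - r^N)
r^5 = 3125/32; r^10 = 9765625/1024
P = (1 - 3125/32) / (1 - 9765625/1024) = -3093/32 / -9764601/1024 = 32/3157

Answer: 32/3157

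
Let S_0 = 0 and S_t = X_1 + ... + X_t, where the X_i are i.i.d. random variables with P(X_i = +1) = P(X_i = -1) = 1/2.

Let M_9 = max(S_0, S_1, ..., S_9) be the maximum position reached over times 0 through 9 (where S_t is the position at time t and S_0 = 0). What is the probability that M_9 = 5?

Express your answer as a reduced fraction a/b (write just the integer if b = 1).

Answer: 9/128

Derivation:
Let M_9 = max(S_0,...,S_9). Use the reflection principle: for j ≥ 1, #{paths with M_9 ≥ j} = #{S_9 ≥ j} + #{S_9 ≥ j+1}.
By reflection, #{M_9 ≥ 5} = #{S_9 ≥ 5} + #{S_9 ≥ 6} = 46 + 10 = 56.
#{M_9 ≥ 6} = #{S_9 ≥ 6} + #{S_9 ≥ 7} = 10 + 10 = 20.
#{M_9 = 5} = 56 - 20 = 36.
P(M_9 = 5) = 36/512 = 9/128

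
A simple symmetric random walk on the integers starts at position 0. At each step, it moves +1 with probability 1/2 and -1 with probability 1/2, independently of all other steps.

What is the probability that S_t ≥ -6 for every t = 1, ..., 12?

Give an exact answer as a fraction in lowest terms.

Answer: 1969/2048

Derivation:
Let f(t,s) = #length-t paths at position s with S_1..S_t all ≥ -6.
f(t,s) = f(t-1,s-1) + f(t-1,s+1) for s ≥ -6; f(t,s) = 0 for s < -6.
t=0: f(0,0)=1
t=1: f(1,-1)=1 f(1,1)=1
t=2: f(2,-2)=1 f(2,0)=2 f(2,2)=1
t=3: f(3,-3)=1 f(3,-1)=3 f(3,1)=3 f(3,3)=1
t=4: f(4,-4)=1 f(4,-2)=4 f(4,0)=6 f(4,2)=4 f(4,4)=1
t=5: f(5,-5)=1 f(5,-3)=5 f(5,-1)=10 f(5,1)=10 f(5,3)=5 f(5,5)=1
t=6: f(6,-6)=1 f(6,-4)=6 f(6,-2)=15 f(6,0)=20 f(6,2)=15 f(6,4)=6 f(6,6)=1
t=7: f(7,-5)=7 f(7,-3)=21 f(7,-1)=35 f(7,1)=35 f(7,3)=21 f(7,5)=7 f(7,7)=1
t=8: f(8,-6)=7 f(8,-4)=28 f(8,-2)=56 f(8,0)=70 f(8,2)=56 f(8,4)=28 f(8,6)=8 f(8,8)=1
t=9: f(9,-5)=35 f(9,-3)=84 f(9,-1)=126 f(9,1)=126 f(9,3)=84 f(9,5)=36 f(9,7)=9 f(9,9)=1
t=10: f(10,-6)=35 f(10,-4)=119 f(10,-2)=210 f(10,0)=252 f(10,2)=210 f(10,4)=120 f(10,6)=45 f(10,8)=10 f(10,10)=1
t=11: f(11,-5)=154 f(11,-3)=329 f(11,-1)=462 f(11,1)=462 f(11,3)=330 f(11,5)=165 f(11,7)=55 f(11,9)=11 f(11,11)=1
t=12: f(12,-6)=154 f(12,-4)=483 f(12,-2)=791 f(12,0)=924 f(12,2)=792 f(12,4)=495 f(12,6)=220 f(12,8)=66 f(12,10)=12 f(12,12)=1
Σ_s f(12,s) = 3938
P = 3938/4096 = 1969/2048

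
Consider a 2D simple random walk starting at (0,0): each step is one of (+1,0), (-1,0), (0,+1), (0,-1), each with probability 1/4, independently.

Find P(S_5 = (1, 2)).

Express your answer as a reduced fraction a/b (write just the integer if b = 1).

Answer: 25/512

Derivation:
Let h be the number of horizontal steps (so 5-h are vertical). To end at (1,2) need (h+1)/2 right-steps and ((5-h)+2)/2 up-steps.
Sum over h with 1 ≤ h ≤ 3, h ≡ 1 (mod 2), 5-h ≡ 0 (mod 2):
h=1: C(5,1)·C(1,1)·C(4,3) = 5·1·4 = 20
h=3: C(5,3)·C(3,2)·C(2,2) = 10·3·1 = 30
Total favorable: 50
Total paths: 4^5 = 1024
P = 50/1024 = 25/512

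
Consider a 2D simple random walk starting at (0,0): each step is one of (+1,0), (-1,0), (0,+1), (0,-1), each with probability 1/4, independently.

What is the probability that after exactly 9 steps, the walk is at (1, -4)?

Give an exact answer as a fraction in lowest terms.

Let h be the number of horizontal steps (so 9-h are vertical). To end at (1,-4) need (h+1)/2 right-steps and ((9-h)-4)/2 up-steps.
Sum over h with 1 ≤ h ≤ 5, h ≡ 1 (mod 2), 9-h ≡ 0 (mod 2):
h=1: C(9,1)·C(1,1)·C(8,2) = 9·1·28 = 252
h=3: C(9,3)·C(3,2)·C(6,1) = 84·3·6 = 1512
h=5: C(9,5)·C(5,3)·C(4,0) = 126·10·1 = 1260
Total favorable: 3024
Total paths: 4^9 = 262144
P = 3024/262144 = 189/16384

Answer: 189/16384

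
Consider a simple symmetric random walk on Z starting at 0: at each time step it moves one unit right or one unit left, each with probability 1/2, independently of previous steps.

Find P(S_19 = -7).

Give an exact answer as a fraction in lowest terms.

To reach position -7 after 19 steps: need 6 steps of +1 and 13 of -1.
Favorable paths: C(19,6) = 27132
Total paths: 2^19 = 524288
P = 27132/524288 = 6783/131072

Answer: 6783/131072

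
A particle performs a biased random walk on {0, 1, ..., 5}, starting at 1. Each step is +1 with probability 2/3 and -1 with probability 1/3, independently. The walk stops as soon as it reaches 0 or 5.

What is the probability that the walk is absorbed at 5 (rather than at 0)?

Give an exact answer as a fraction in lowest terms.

Biased walk: p = 2/3, q = 1/3, r = q/p = 1/2
Gambler's ruin: P(hit 5 before 0 | start at 1) = (1 - r^a)/(1 - r^N)
r^1 = 1/2; r^5 = 1/32
P = (1 - 1/2) / (1 - 1/32) = 1/2 / 31/32 = 16/31

Answer: 16/31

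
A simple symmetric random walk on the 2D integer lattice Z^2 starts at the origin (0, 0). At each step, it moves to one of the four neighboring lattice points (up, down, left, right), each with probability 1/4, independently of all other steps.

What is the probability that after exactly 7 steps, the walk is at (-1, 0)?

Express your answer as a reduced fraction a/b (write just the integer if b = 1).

Answer: 1225/16384

Derivation:
Let h be the number of horizontal steps (so 7-h are vertical). To end at (-1,0) need (h-1)/2 right-steps and ((7-h)+0)/2 up-steps.
Sum over h with 1 ≤ h ≤ 7, h ≡ 1 (mod 2), 7-h ≡ 0 (mod 2):
h=1: C(7,1)·C(1,0)·C(6,3) = 7·1·20 = 140
h=3: C(7,3)·C(3,1)·C(4,2) = 35·3·6 = 630
h=5: C(7,5)·C(5,2)·C(2,1) = 21·10·2 = 420
h=7: C(7,7)·C(7,3)·C(0,0) = 1·35·1 = 35
Total favorable: 1225
Total paths: 4^7 = 16384
P = 1225/16384 = 1225/16384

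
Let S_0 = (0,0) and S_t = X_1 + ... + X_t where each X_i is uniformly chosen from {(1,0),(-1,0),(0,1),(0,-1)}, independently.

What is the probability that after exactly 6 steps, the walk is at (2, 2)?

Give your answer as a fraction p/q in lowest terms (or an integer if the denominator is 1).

Answer: 15/512

Derivation:
Let h be the number of horizontal steps (so 6-h are vertical). To end at (2,2) need (h+2)/2 right-steps and ((6-h)+2)/2 up-steps.
Sum over h with 2 ≤ h ≤ 4, h ≡ 0 (mod 2), 6-h ≡ 0 (mod 2):
h=2: C(6,2)·C(2,2)·C(4,3) = 15·1·4 = 60
h=4: C(6,4)·C(4,3)·C(2,2) = 15·4·1 = 60
Total favorable: 120
Total paths: 4^6 = 4096
P = 120/4096 = 15/512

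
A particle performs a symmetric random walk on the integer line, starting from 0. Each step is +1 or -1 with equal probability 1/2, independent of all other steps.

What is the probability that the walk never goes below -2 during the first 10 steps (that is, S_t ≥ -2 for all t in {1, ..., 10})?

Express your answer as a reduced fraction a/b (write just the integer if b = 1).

Let f(t,s) = #length-t paths at position s with S_1..S_t all ≥ -2.
f(t,s) = f(t-1,s-1) + f(t-1,s+1) for s ≥ -2; f(t,s) = 0 for s < -2.
t=0: f(0,0)=1
t=1: f(1,-1)=1 f(1,1)=1
t=2: f(2,-2)=1 f(2,0)=2 f(2,2)=1
t=3: f(3,-1)=3 f(3,1)=3 f(3,3)=1
t=4: f(4,-2)=3 f(4,0)=6 f(4,2)=4 f(4,4)=1
t=5: f(5,-1)=9 f(5,1)=10 f(5,3)=5 f(5,5)=1
t=6: f(6,-2)=9 f(6,0)=19 f(6,2)=15 f(6,4)=6 f(6,6)=1
t=7: f(7,-1)=28 f(7,1)=34 f(7,3)=21 f(7,5)=7 f(7,7)=1
t=8: f(8,-2)=28 f(8,0)=62 f(8,2)=55 f(8,4)=28 f(8,6)=8 f(8,8)=1
t=9: f(9,-1)=90 f(9,1)=117 f(9,3)=83 f(9,5)=36 f(9,7)=9 f(9,9)=1
t=10: f(10,-2)=90 f(10,0)=207 f(10,2)=200 f(10,4)=119 f(10,6)=45 f(10,8)=10 f(10,10)=1
Σ_s f(10,s) = 672
P = 672/1024 = 21/32

Answer: 21/32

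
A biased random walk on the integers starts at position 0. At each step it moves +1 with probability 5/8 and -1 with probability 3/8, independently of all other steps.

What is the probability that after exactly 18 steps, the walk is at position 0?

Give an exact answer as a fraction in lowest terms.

Answer: 467279033203125/4503599627370496

Derivation:
To be at 0 after 18 steps: need exactly 9 steps of +1 and 9 of -1.
Number of such sequences: C(18,9) = 48620
Each has probability (5/8)^9 · (3/8)^9 = 38443359375/18014398509481984
P = 48620 · 38443359375/18014398509481984 = 467279033203125/4503599627370496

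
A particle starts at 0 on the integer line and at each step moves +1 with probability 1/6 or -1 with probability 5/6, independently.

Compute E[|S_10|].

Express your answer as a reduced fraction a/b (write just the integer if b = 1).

S_10 takes values m ≡ 0 (mod 2) with |m| ≤ 10; P(S_10=m) = C(10,(10+m)/2) · (1/6)^((10+m)/2) · (5/6)^((10-m)/2).
Distribution: P(S=-10)=9765625/60466176, P(S=-8)=9765625/30233088, P(S=-6)=1953125/6718464, P(S=-4)=390625/2519424, P(S=-2)=546875/10077696, P(S=0)=21875/1679616, P(S=2)=21875/10077696, P(S=4)=625/2519424, P(S=6)=125/6718464, P(S=8)=25/30233088, P(S=10)=1/60466176
E[|S_10|] = Σ_m |m|·P(S_10=m) = 50470895/7558272

Answer: 50470895/7558272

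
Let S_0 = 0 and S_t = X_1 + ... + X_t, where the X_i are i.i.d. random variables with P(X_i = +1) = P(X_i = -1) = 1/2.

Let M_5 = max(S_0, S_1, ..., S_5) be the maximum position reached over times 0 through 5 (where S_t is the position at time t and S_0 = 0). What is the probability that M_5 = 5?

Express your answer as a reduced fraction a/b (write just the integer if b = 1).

Let M_5 = max(S_0,...,S_5). Use the reflection principle: for j ≥ 1, #{paths with M_5 ≥ j} = #{S_5 ≥ j} + #{S_5 ≥ j+1}.
By reflection, #{M_5 ≥ 5} = #{S_5 ≥ 5} + #{S_5 ≥ 6} = 1 + 0 = 1.
#{M_5 ≥ 6} = #{S_5 ≥ 6} + #{S_5 ≥ 7} = 0 + 0 = 0.
#{M_5 = 5} = 1 - 0 = 1.
P(M_5 = 5) = 1/32 = 1/32

Answer: 1/32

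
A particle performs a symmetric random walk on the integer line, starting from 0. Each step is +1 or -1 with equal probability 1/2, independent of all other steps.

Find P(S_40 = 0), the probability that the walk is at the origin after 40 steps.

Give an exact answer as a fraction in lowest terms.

Answer: 34461632205/274877906944

Derivation:
To return to 0 after 40 steps: need exactly 20 steps of +1 and 20 of -1.
Favorable paths: C(40,20) = 137846528820
Total paths: 2^40 = 1099511627776
P = 137846528820/1099511627776 = 34461632205/274877906944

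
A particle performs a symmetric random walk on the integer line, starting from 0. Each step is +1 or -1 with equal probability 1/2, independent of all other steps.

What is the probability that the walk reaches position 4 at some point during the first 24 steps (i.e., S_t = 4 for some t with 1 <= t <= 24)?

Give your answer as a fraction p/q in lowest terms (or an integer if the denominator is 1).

Count via complement. Let g(t,s) = #length-t paths at position s with S_1..S_t all ≠ 4.
g(t,s) = g(t-1,s-1) + g(t-1,s+1) for s ≠ 4; g(t,4) = 0.
t=0: g(0,0)=1
t=1: g(1,-1)=1 g(1,1)=1
t=2: g(2,-2)=1 g(2,0)=2 g(2,2)=1
t=3: g(3,-3)=1 g(3,-1)=3 g(3,1)=3 g(3,3)=1
t=4: g(4,-4)=1 g(4,-2)=4 g(4,0)=6 g(4,2)=4
t=5: g(5,-5)=1 g(5,-3)=5 g(5,-1)=10 g(5,1)=10 g(5,3)=4
t=6: g(6,-6)=1 g(6,-4)=6 g(6,-2)=15 g(6,0)=20 g(6,2)=14
t=7: g(7,-7)=1 g(7,-5)=7 g(7,-3)=21 g(7,-1)=35 g(7,1)=34 g(7,3)=14
t=8: g(8,-8)=1 g(8,-6)=8 g(8,-4)=28 g(8,-2)=56 g(8,0)=69 g(8,2)=48
t=9: g(9,-9)=1 g(9,-7)=9 g(9,-5)=36 g(9,-3)=84 g(9,-1)=125 g(9,1)=117 g(9,3)=48
t=10: g(10,-10)=1 g(10,-8)=10 g(10,-6)=45 g(10,-4)=120 g(10,-2)=209 g(10,0)=242 g(10,2)=165
t=11: g(11,-11)=1 g(11,-9)=11 g(11,-7)=55 g(11,-5)=165 g(11,-3)=329 g(11,-1)=451 g(11,1)=407 g(11,3)=165
t=12: g(12,-12)=1 g(12,-10)=12 g(12,-8)=66 g(12,-6)=220 g(12,-4)=494 g(12,-2)=780 g(12,0)=858 g(12,2)=572
t=13: g(13,-13)=1 g(13,-11)=13 g(13,-9)=78 g(13,-7)=286 g(13,-5)=714 g(13,-3)=1274 g(13,-1)=1638 g(13,1)=1430 g(13,3)=572
t=14: g(14,-14)=1 g(14,-12)=14 g(14,-10)=91 g(14,-8)=364 g(14,-6)=1000 g(14,-4)=1988 g(14,-2)=2912 g(14,0)=3068 g(14,2)=2002
t=15: g(15,-15)=1 g(15,-13)=15 g(15,-11)=105 g(15,-9)=455 g(15,-7)=1364 g(15,-5)=2988 g(15,-3)=4900 g(15,-1)=5980 g(15,1)=5070 g(15,3)=2002
t=16: g(16,-16)=1 g(16,-14)=16 g(16,-12)=120 g(16,-10)=560 g(16,-8)=1819 g(16,-6)=4352 g(16,-4)=7888 g(16,-2)=10880 g(16,0)=11050 g(16,2)=7072
t=17: g(17,-17)=1 g(17,-15)=17 g(17,-13)=136 g(17,-11)=680 g(17,-9)=2379 g(17,-7)=6171 g(17,-5)=12240 g(17,-3)=18768 g(17,-1)=21930 g(17,1)=18122 g(17,3)=7072
t=18: g(18,-18)=1 g(18,-16)=18 g(18,-14)=153 g(18,-12)=816 g(18,-10)=3059 g(18,-8)=8550 g(18,-6)=18411 g(18,-4)=31008 g(18,-2)=40698 g(18,0)=40052 g(18,2)=25194
t=19: g(19,-19)=1 g(19,-17)=19 g(19,-15)=171 g(19,-13)=969 g(19,-11)=3875 g(19,-9)=11609 g(19,-7)=26961 g(19,-5)=49419 g(19,-3)=71706 g(19,-1)=80750 g(19,1)=65246 g(19,3)=25194
t=20: g(20,-20)=1 g(20,-18)=20 g(20,-16)=190 g(20,-14)=1140 g(20,-12)=4844 g(20,-10)=15484 g(20,-8)=38570 g(20,-6)=76380 g(20,-4)=121125 g(20,-2)=152456 g(20,0)=145996 g(20,2)=90440
t=21: g(21,-21)=1 g(21,-19)=21 g(21,-17)=210 g(21,-15)=1330 g(21,-13)=5984 g(21,-11)=20328 g(21,-9)=54054 g(21,-7)=114950 g(21,-5)=197505 g(21,-3)=273581 g(21,-1)=298452 g(21,1)=236436 g(21,3)=90440
t=22: g(22,-22)=1 g(22,-20)=22 g(22,-18)=231 g(22,-16)=1540 g(22,-14)=7314 g(22,-12)=26312 g(22,-10)=74382 g(22,-8)=169004 g(22,-6)=312455 g(22,-4)=471086 g(22,-2)=572033 g(22,0)=534888 g(22,2)=326876
t=23: g(23,-23)=1 g(23,-21)=23 g(23,-19)=253 g(23,-17)=1771 g(23,-15)=8854 g(23,-13)=33626 g(23,-11)=100694 g(23,-9)=243386 g(23,-7)=481459 g(23,-5)=783541 g(23,-3)=1043119 g(23,-1)=1106921 g(23,1)=861764 g(23,3)=326876
t=24: g(24,-24)=1 g(24,-22)=24 g(24,-20)=276 g(24,-18)=2024 g(24,-16)=10625 g(24,-14)=42480 g(24,-12)=134320 g(24,-10)=344080 g(24,-8)=724845 g(24,-6)=1265000 g(24,-4)=1826660 g(24,-2)=2150040 g(24,0)=1968685 g(24,2)=1188640
Paths never hitting 4: Σ_s g(24,s) = 9657700
Paths hitting 4: 2^24 - 9657700 = 7119516
P = 7119516/16777216 = 1779879/4194304

Answer: 1779879/4194304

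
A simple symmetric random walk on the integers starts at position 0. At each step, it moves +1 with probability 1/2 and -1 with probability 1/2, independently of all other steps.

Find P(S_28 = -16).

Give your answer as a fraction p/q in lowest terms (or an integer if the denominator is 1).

To reach position -16 after 28 steps: need 6 steps of +1 and 22 of -1.
Favorable paths: C(28,6) = 376740
Total paths: 2^28 = 268435456
P = 376740/268435456 = 94185/67108864

Answer: 94185/67108864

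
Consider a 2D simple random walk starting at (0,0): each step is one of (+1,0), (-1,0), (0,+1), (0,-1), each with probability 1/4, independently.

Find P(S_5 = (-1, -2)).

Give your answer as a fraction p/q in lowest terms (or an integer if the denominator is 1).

Let h be the number of horizontal steps (so 5-h are vertical). To end at (-1,-2) need (h-1)/2 right-steps and ((5-h)-2)/2 up-steps.
Sum over h with 1 ≤ h ≤ 3, h ≡ 1 (mod 2), 5-h ≡ 0 (mod 2):
h=1: C(5,1)·C(1,0)·C(4,1) = 5·1·4 = 20
h=3: C(5,3)·C(3,1)·C(2,0) = 10·3·1 = 30
Total favorable: 50
Total paths: 4^5 = 1024
P = 50/1024 = 25/512

Answer: 25/512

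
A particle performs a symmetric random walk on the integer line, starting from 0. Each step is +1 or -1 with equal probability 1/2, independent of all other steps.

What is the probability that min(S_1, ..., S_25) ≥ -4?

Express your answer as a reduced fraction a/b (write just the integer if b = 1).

Answer: 705755/1048576

Derivation:
Let f(t,s) = #length-t paths at position s with S_1..S_t all ≥ -4.
f(t,s) = f(t-1,s-1) + f(t-1,s+1) for s ≥ -4; f(t,s) = 0 for s < -4.
t=0: f(0,0)=1
t=1: f(1,-1)=1 f(1,1)=1
t=2: f(2,-2)=1 f(2,0)=2 f(2,2)=1
t=3: f(3,-3)=1 f(3,-1)=3 f(3,1)=3 f(3,3)=1
t=4: f(4,-4)=1 f(4,-2)=4 f(4,0)=6 f(4,2)=4 f(4,4)=1
t=5: f(5,-3)=5 f(5,-1)=10 f(5,1)=10 f(5,3)=5 f(5,5)=1
t=6: f(6,-4)=5 f(6,-2)=15 f(6,0)=20 f(6,2)=15 f(6,4)=6 f(6,6)=1
t=7: f(7,-3)=20 f(7,-1)=35 f(7,1)=35 f(7,3)=21 f(7,5)=7 f(7,7)=1
t=8: f(8,-4)=20 f(8,-2)=55 f(8,0)=70 f(8,2)=56 f(8,4)=28 f(8,6)=8 f(8,8)=1
t=9: f(9,-3)=75 f(9,-1)=125 f(9,1)=126 f(9,3)=84 f(9,5)=36 f(9,7)=9 f(9,9)=1
t=10: f(10,-4)=75 f(10,-2)=200 f(10,0)=251 f(10,2)=210 f(10,4)=120 f(10,6)=45 f(10,8)=10 f(10,10)=1
t=11: f(11,-3)=275 f(11,-1)=451 f(11,1)=461 f(11,3)=330 f(11,5)=165 f(11,7)=55 f(11,9)=11 f(11,11)=1
t=12: f(12,-4)=275 f(12,-2)=726 f(12,0)=912 f(12,2)=791 f(12,4)=495 f(12,6)=220 f(12,8)=66 f(12,10)=12 f(12,12)=1
t=13: f(13,-3)=1001 f(13,-1)=1638 f(13,1)=1703 f(13,3)=1286 f(13,5)=715 f(13,7)=286 f(13,9)=78 f(13,11)=13 f(13,13)=1
t=14: f(14,-4)=1001 f(14,-2)=2639 f(14,0)=3341 f(14,2)=2989 f(14,4)=2001 f(14,6)=1001 f(14,8)=364 f(14,10)=91 f(14,12)=14 f(14,14)=1
t=15: f(15,-3)=3640 f(15,-1)=5980 f(15,1)=6330 f(15,3)=4990 f(15,5)=3002 f(15,7)=1365 f(15,9)=455 f(15,11)=105 f(15,13)=15 f(15,15)=1
t=16: f(16,-4)=3640 f(16,-2)=9620 f(16,0)=12310 f(16,2)=11320 f(16,4)=7992 f(16,6)=4367 f(16,8)=1820 f(16,10)=560 f(16,12)=120 f(16,14)=16 f(16,16)=1
t=17: f(17,-3)=13260 f(17,-1)=21930 f(17,1)=23630 f(17,3)=19312 f(17,5)=12359 f(17,7)=6187 f(17,9)=2380 f(17,11)=680 f(17,13)=136 f(17,15)=17 f(17,17)=1
t=18: f(18,-4)=13260 f(18,-2)=35190 f(18,0)=45560 f(18,2)=42942 f(18,4)=31671 f(18,6)=18546 f(18,8)=8567 f(18,10)=3060 f(18,12)=816 f(18,14)=153 f(18,16)=18 f(18,18)=1
t=19: f(19,-3)=48450 f(19,-1)=80750 f(19,1)=88502 f(19,3)=74613 f(19,5)=50217 f(19,7)=27113 f(19,9)=11627 f(19,11)=3876 f(19,13)=969 f(19,15)=171 f(19,17)=19 f(19,19)=1
t=20: f(20,-4)=48450 f(20,-2)=129200 f(20,0)=169252 f(20,2)=163115 f(20,4)=124830 f(20,6)=77330 f(20,8)=38740 f(20,10)=15503 f(20,12)=4845 f(20,14)=1140 f(20,16)=190 f(20,18)=20 f(20,20)=1
t=21: f(21,-3)=177650 f(21,-1)=298452 f(21,1)=332367 f(21,3)=287945 f(21,5)=202160 f(21,7)=116070 f(21,9)=54243 f(21,11)=20348 f(21,13)=5985 f(21,15)=1330 f(21,17)=210 f(21,19)=21 f(21,21)=1
t=22: f(22,-4)=177650 f(22,-2)=476102 f(22,0)=630819 f(22,2)=620312 f(22,4)=490105 f(22,6)=318230 f(22,8)=170313 f(22,10)=74591 f(22,12)=26333 f(22,14)=7315 f(22,16)=1540 f(22,18)=231 f(22,20)=22 f(22,22)=1
t=23: f(23,-3)=653752 f(23,-1)=1106921 f(23,1)=1251131 f(23,3)=1110417 f(23,5)=808335 f(23,7)=488543 f(23,9)=244904 f(23,11)=100924 f(23,13)=33648 f(23,15)=8855 f(23,17)=1771 f(23,19)=253 f(23,21)=23 f(23,23)=1
t=24: f(24,-4)=653752 f(24,-2)=1760673 f(24,0)=2358052 f(24,2)=2361548 f(24,4)=1918752 f(24,6)=1296878 f(24,8)=733447 f(24,10)=345828 f(24,12)=134572 f(24,14)=42503 f(24,16)=10626 f(24,18)=2024 f(24,20)=276 f(24,22)=24 f(24,24)=1
t=25: f(25,-3)=2414425 f(25,-1)=4118725 f(25,1)=4719600 f(25,3)=4280300 f(25,5)=3215630 f(25,7)=2030325 f(25,9)=1079275 f(25,11)=480400 f(25,13)=177075 f(25,15)=53129 f(25,17)=12650 f(25,19)=2300 f(25,21)=300 f(25,23)=25 f(25,25)=1
Σ_s f(25,s) = 22584160
P = 22584160/33554432 = 705755/1048576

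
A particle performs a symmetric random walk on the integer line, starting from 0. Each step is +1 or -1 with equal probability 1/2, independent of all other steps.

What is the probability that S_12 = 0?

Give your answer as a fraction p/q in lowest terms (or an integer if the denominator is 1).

To return to 0 after 12 steps: need exactly 6 steps of +1 and 6 of -1.
Favorable paths: C(12,6) = 924
Total paths: 2^12 = 4096
P = 924/4096 = 231/1024

Answer: 231/1024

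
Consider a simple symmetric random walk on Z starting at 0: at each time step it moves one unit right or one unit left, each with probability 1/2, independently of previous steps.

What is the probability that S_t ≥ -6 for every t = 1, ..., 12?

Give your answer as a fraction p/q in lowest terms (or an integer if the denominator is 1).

Let f(t,s) = #length-t paths at position s with S_1..S_t all ≥ -6.
f(t,s) = f(t-1,s-1) + f(t-1,s+1) for s ≥ -6; f(t,s) = 0 for s < -6.
t=0: f(0,0)=1
t=1: f(1,-1)=1 f(1,1)=1
t=2: f(2,-2)=1 f(2,0)=2 f(2,2)=1
t=3: f(3,-3)=1 f(3,-1)=3 f(3,1)=3 f(3,3)=1
t=4: f(4,-4)=1 f(4,-2)=4 f(4,0)=6 f(4,2)=4 f(4,4)=1
t=5: f(5,-5)=1 f(5,-3)=5 f(5,-1)=10 f(5,1)=10 f(5,3)=5 f(5,5)=1
t=6: f(6,-6)=1 f(6,-4)=6 f(6,-2)=15 f(6,0)=20 f(6,2)=15 f(6,4)=6 f(6,6)=1
t=7: f(7,-5)=7 f(7,-3)=21 f(7,-1)=35 f(7,1)=35 f(7,3)=21 f(7,5)=7 f(7,7)=1
t=8: f(8,-6)=7 f(8,-4)=28 f(8,-2)=56 f(8,0)=70 f(8,2)=56 f(8,4)=28 f(8,6)=8 f(8,8)=1
t=9: f(9,-5)=35 f(9,-3)=84 f(9,-1)=126 f(9,1)=126 f(9,3)=84 f(9,5)=36 f(9,7)=9 f(9,9)=1
t=10: f(10,-6)=35 f(10,-4)=119 f(10,-2)=210 f(10,0)=252 f(10,2)=210 f(10,4)=120 f(10,6)=45 f(10,8)=10 f(10,10)=1
t=11: f(11,-5)=154 f(11,-3)=329 f(11,-1)=462 f(11,1)=462 f(11,3)=330 f(11,5)=165 f(11,7)=55 f(11,9)=11 f(11,11)=1
t=12: f(12,-6)=154 f(12,-4)=483 f(12,-2)=791 f(12,0)=924 f(12,2)=792 f(12,4)=495 f(12,6)=220 f(12,8)=66 f(12,10)=12 f(12,12)=1
Σ_s f(12,s) = 3938
P = 3938/4096 = 1969/2048

Answer: 1969/2048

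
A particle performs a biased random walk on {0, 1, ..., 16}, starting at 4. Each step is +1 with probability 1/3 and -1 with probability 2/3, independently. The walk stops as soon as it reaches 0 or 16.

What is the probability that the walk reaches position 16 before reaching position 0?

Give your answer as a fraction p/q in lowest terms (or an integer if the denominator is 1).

Biased walk: p = 1/3, q = 2/3, r = q/p = 2
Gambler's ruin: P(hit 16 before 0 | start at 4) = (1 - r^a)/(1 - r^N)
r^4 = 16; r^16 = 65536
P = (1 - 16) / (1 - 65536) = -15 / -65535 = 1/4369

Answer: 1/4369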